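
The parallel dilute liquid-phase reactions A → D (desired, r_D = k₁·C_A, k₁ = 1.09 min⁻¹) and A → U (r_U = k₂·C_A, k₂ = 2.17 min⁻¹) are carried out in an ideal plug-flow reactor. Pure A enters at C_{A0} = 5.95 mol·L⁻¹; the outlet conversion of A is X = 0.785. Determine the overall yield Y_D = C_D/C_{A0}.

0.262

C_A = C_{A0}(1−X) = 1.279 mol·L⁻¹.
Both paths are first order in A, so the instantaneous fraction to D is constant: dC_D/d(−C_A) = k₁/(k₁+k₂) = 0.3344.
C_D = 0.3344·(C_{A0}−C_A) = 0.3344×4.671 = 1.56 mol·L⁻¹.
Y_D = C_D/C_{A0} = 1.562/5.95 = 0.262.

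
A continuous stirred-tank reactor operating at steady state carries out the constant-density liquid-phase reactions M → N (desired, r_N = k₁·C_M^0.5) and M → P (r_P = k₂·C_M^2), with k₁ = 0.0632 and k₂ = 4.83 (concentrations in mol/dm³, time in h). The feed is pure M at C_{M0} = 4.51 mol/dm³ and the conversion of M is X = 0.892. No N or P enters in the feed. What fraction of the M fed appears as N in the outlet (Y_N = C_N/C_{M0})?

0.0331

Exit C_M = C_{M0}(1−X) = 4.51×0.108 = 0.4871 mol/dm³.
Rates in a CSTR are evaluated at the outlet concentration: r_N = 0.0632×0.4871^0.5 = 0.04411, r_P = 4.83×0.4871^2 = 1.146.
Fraction of consumed M going to N: r_N/(r_N+r_P) = 0.03707.
C_N = 0.03707·C_{M0}·X = 0.03707×4.51×0.892 = 0.149 mol/dm³; Y_N = C_N/C_{M0} = 0.0331.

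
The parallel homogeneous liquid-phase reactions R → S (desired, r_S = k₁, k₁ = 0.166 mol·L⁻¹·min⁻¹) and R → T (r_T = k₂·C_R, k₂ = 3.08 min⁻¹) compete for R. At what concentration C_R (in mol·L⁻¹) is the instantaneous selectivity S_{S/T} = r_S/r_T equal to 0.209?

S_{S/T} = (k₁/k₂)·C_R⁻¹ ⇒ C_R = (S·k₂/k₁)^(-1).
= (0.209×3.08/0.166)^(-1) = (3.878)^(-1) = 0.258 mol·L⁻¹.

0.258 mol·L⁻¹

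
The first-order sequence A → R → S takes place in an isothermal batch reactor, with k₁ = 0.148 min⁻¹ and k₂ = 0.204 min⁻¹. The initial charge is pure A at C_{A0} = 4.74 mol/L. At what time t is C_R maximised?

5.73 min

Setting dC_R/dt = 0 gives t_opt = ln(k₂/k₁)/(k₂−k₁).
= ln(0.204/0.148)/(0.204−0.148) = ln(1.378)/0.05600 = 0.3209/0.05600 = 5.73 min.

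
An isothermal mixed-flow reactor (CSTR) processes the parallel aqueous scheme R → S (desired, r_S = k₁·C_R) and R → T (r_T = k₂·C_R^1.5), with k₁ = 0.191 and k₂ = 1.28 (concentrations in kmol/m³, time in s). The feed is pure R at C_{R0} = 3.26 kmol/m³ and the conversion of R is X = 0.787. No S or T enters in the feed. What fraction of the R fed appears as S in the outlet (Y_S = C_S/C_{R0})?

0.120

Exit C_R = C_{R0}(1−X) = 3.26×0.213 = 0.6944 kmol/m³.
In a CSTR the entire volume is at exit conditions, so r_S = 0.191×0.6944 = 0.1326 and r_T = 1.28×0.6944^1.5 = 0.7406.
Fraction of consumed R going to S: r_S/(r_S+r_T) = 0.1519.
C_S = 0.1519·C_{R0}·X = 0.1519×3.26×0.787 = 0.390 kmol/m³; Y_S = C_S/C_{R0} = 0.120.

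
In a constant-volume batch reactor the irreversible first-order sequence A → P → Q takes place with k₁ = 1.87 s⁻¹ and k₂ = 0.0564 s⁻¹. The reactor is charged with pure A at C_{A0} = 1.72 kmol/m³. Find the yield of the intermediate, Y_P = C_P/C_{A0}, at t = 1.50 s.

0.885

For first-order series with pure A initially, C_P(t) = k₁C_{A0}/(k₂−k₁)·(e^(−k₁t) − e^(−k₂t)).
e^(−k₁t) = e^(−1.87×1.50) = e^(−2.805) = 0.06051; e^(−k₂t) = e^(−0.08460) = 0.9189.
C_P = 1.87×1.72/(0.0564−1.87) × (0.06051−0.9189) = (-1.773)×(-0.8584) = 1.522 kmol/m³.
Y_P = C_P/C_{A0} = 1.522/1.72 = 0.885.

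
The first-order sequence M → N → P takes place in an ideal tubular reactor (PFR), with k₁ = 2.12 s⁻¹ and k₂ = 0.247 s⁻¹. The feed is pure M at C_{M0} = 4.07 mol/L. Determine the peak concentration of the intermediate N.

3.07 mol/L

For a first-order series the maximum intermediate yield is C_{N,max}/C_{M0} = (k₁/k₂)^[k₂/(k₂−k₁)].
= (2.12/0.247)^(0.247/(0.247−2.12)) = (8.583)^(-0.1319) = 0.7531.
C_{N,max} = 0.7531×4.07 = 3.07 mol/L.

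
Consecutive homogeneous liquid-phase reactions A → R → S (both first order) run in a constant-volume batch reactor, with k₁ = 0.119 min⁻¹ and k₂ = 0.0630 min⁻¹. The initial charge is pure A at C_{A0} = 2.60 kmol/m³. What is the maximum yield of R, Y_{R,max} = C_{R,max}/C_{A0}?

0.489

At the optimum, C_{R,max}/C_{A0} = (k₁/k₂)^[k₂/(k₂−k₁)].
= (0.119/0.0630)^(0.0630/(0.0630−0.119)) = (1.889)^(-1.125) = 0.4890.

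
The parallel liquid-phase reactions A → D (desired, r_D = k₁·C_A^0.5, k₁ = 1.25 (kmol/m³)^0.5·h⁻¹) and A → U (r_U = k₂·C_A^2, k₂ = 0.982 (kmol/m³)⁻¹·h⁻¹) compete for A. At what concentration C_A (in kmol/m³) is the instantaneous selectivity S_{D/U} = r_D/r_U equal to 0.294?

S_{D/U} = (k₁/k₂)·C_A^-1.5 ⇒ C_A = (S·k₂/k₁)^(1/(-1.5)).
= (0.294×0.982/1.25)^(-0.6667) = (0.2310)^(-0.6667) = 2.66 kmol/m³.

2.66 kmol/m³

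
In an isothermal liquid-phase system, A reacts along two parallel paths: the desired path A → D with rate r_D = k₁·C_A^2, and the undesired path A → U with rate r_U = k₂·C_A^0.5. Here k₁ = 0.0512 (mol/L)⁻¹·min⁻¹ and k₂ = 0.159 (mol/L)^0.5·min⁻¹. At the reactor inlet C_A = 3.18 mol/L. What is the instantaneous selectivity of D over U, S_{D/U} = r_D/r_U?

1.83

S_{D/U} = r_D/r_U = (k₁·C_A^2)/(k₂·C_A^0.5) = (k₁/k₂)·C_A^1.5.
= (0.0512×3.180^2) / (0.159×3.180^0.5) = 0.5178/0.2835 = 1.83.
Since the desired path is higher order in A, keeping C_A high (PFR or concentrated feed) favours D.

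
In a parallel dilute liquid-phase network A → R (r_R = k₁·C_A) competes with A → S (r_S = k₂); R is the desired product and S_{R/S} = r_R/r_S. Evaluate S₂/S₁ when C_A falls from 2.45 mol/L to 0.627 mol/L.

S_{R/S} = (k₁/k₂)·C_A, so S₂/S₁ = (C_{A,2}/C_{A,1}).
= 0.627/2.45 = 0.256.

0.256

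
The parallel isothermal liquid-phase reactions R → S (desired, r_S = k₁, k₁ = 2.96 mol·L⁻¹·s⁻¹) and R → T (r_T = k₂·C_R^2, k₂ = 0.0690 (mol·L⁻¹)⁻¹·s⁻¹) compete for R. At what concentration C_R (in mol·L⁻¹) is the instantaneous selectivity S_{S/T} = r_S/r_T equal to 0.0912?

21.7 mol·L⁻¹

S_{S/T} = (k₁/k₂)·C_R^-2 ⇒ C_R = (S·k₂/k₁)^(-0.5).
= (0.0912×0.0690/2.96)^(-0.5) = (0.002126)^(-0.5) = 21.7 mol·L⁻¹.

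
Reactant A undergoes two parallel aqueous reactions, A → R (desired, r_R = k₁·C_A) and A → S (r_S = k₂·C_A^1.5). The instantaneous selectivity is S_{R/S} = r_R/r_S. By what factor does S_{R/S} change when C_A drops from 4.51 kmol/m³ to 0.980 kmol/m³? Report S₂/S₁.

2.15

S_{R/S} = (k₁/k₂)·C_A^-0.5, so S₂/S₁ = (C_{A,2}/C_{A,1})^-0.5.
= (0.980/4.51)^(-0.5) = (0.2173)^(-0.5) = 2.15.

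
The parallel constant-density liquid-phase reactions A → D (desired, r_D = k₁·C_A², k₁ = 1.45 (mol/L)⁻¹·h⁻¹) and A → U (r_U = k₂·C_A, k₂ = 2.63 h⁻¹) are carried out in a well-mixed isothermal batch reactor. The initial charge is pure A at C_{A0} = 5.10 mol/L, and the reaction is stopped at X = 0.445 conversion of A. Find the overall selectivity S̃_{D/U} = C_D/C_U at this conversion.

2.14

C_A = C_{A0}(1−X) = 2.830 mol/L.
Along a PFR/batch, dC_U/dC_A = −r_U/(r_D+r_U) = −k₂/(k₂+k₁·C_A).
Integrating from C_{A0} to C_A: C_U = (2.63/1.45)·ln[(2.63+1.45·5.10)/(2.63+1.45·2.83)] = 1.814·ln(10.02/6.734) = 0.7217 mol/L.
Then C_D = (C_{A0}−C_A) − C_U = 2.270 − 0.7217 = 1.548 mol/L.
S̃_{D/U} = C_D/C_U = 1.548/0.7217 = 2.14.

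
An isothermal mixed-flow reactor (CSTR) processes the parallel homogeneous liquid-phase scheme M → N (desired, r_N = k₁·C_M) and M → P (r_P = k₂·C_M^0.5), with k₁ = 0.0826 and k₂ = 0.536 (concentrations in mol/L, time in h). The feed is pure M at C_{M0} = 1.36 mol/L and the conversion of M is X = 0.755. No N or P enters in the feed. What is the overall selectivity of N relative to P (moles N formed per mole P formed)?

Exit C_M = C_{M0}(1−X) = 1.36×0.245 = 0.3332 mol/L.
Rates in a CSTR are evaluated at the outlet concentration: r_N = 0.0826×0.3332 = 0.02752, r_P = 0.536×0.3332^0.5 = 0.3094.
Overall selectivity = C_N/C_P = r_Nτ/(r_Pτ) = r_N/r_P = 0.0890.

0.0890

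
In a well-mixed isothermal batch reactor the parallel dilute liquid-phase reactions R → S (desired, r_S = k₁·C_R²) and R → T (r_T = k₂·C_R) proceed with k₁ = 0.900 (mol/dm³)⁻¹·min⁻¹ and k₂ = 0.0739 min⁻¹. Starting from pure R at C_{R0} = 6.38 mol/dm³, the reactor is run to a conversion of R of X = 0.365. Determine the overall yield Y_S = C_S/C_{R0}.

0.359

C_R = C_{R0}(1−X) = 4.051 mol/dm³.
Along a PFR/batch, dC_T/dC_R = −r_T/(r_S+r_T) = −k₂/(k₂+k₁·C_R).
Integrating from C_{R0} to C_R: C_T = (0.0739/0.900)·ln[(0.0739+0.900·6.38)/(0.0739+0.900·4.05)] = 0.08211·ln(5.816/3.720) = 0.03669 mol/dm³.
Then C_S = (C_{R0}−C_R) − C_T = 2.329 − 0.03669 = 2.292 mol/dm³.
Y_S = C_S/C_{R0} = 2.292/6.38 = 0.359.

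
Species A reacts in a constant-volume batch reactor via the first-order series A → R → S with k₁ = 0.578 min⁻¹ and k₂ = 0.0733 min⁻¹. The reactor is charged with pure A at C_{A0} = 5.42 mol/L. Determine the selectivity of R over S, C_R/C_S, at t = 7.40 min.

Solving the coupled first-order balances gives C_R(t) = [k₁/(k₂−k₁)]·C_{A0}·(e^(−k₁t) − e^(−k₂t)).
e^(−k₁t) = e^(−0.578×7.40) = e^(−4.277) = 0.01388; e^(−k₂t) = e^(−0.5424) = 0.5813.
C_R = 0.578×5.42/(0.0733−0.578) × (0.01388−0.5813) = (-6.207)×(-0.5675) = 3.522 mol/L.
C_A = C_{A0}e^(−k₁t) = 0.07524 mol/L, so C_S = C_{A0}−C_A−C_R = 1.822 mol/L; C_R/C_S = 1.93.

1.93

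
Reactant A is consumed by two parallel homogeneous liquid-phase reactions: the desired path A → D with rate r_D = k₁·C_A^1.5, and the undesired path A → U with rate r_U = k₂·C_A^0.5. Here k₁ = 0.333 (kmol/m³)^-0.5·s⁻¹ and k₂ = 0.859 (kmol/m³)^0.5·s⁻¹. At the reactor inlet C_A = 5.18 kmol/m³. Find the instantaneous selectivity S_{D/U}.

2.01

S_{D/U} = r_D/r_U = (k₁·C_A^1.5)/(k₂·C_A^0.5) = (k₁/k₂)·C_A.
= (0.333×5.180^1.5) / (0.859×5.180^0.5) = 3.926/1.955 = 2.01.
Since the desired path is higher order in A, keeping C_A high (PFR or concentrated feed) favours D.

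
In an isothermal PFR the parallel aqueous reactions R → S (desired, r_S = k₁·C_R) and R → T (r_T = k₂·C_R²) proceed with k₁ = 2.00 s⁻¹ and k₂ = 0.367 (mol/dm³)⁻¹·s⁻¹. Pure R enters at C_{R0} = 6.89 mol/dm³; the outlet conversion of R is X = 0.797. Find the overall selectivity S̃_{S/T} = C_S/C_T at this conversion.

C_R = C_{R0}(1−X) = 1.399 mol/dm³.
Along a PFR/batch, dC_S/dC_R = −r_S/(r_S+r_T) = −k₁/(k₁+k₂·C_R).
Integrating from C_{R0} to C_R: C_S = (2.00/0.367)·ln[(2.00+0.367·6.89)/(2.00+0.367·1.40)] = 5.450·ln(4.529/2.513) = 3.209 mol/dm³.
C_T = (C_{R0}−C_R)−C_S = 2.283 mol/dm³; S̃_{S/T} = 3.209/2.283 = 1.41.

1.41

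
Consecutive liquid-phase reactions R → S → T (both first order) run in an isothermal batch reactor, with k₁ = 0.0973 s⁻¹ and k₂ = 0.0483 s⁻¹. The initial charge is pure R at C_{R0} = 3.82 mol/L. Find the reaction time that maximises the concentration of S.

The intermediate peaks when r₁ = r₂, i.e. k₁e^(−k₁t) = k₂e^(−k₂t), giving t_opt = ln(k₂/k₁)/(k₂−k₁).
= ln(0.0483/0.0973)/(0.0483−0.0973) = ln(0.4964)/-0.04900 = -0.7004/-0.04900 = 14.3 s.

14.3 s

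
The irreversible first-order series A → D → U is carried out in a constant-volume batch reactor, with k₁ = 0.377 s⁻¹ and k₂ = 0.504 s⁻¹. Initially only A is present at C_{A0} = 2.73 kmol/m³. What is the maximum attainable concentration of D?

Evaluating C_D at t_opt = ln(k₂/k₁)/(k₂−k₁) gives C_{D,max}/C_{A0} = (k₁/k₂)^[k₂/(k₂−k₁)].
= (0.377/0.504)^(0.504/(0.504−0.377)) = (0.7480)^(3.969) = 0.3159.
C_{D,max} = 0.3159×2.73 = 0.863 kmol/m³.

0.863 kmol/m³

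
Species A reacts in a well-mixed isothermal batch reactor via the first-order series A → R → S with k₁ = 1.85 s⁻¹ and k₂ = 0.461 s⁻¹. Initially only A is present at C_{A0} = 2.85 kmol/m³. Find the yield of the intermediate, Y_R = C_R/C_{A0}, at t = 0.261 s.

0.359

Solving the coupled first-order balances gives C_R(t) = [k₁/(k₂−k₁)]·C_{A0}·(e^(−k₁t) − e^(−k₂t)).
e^(−k₁t) = e^(−1.85×0.261) = e^(−0.4829) = 0.6170; e^(−k₂t) = e^(−0.1203) = 0.8866.
C_R = 1.85×2.85/(0.461−1.85) × (0.6170−0.8866) = (-3.796)×(-0.2696) = 1.023 kmol/m³.
Y_R = C_R/C_{A0} = 1.023/2.85 = 0.359.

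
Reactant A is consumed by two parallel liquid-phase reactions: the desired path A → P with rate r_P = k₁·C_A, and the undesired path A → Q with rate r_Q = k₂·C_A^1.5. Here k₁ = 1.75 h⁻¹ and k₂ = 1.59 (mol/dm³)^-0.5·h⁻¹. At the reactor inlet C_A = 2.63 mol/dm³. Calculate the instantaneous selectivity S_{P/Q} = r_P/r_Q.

S_{P/Q} = r_P/r_Q = (k₁·C_A)/(k₂·C_A^1.5) = (k₁/k₂)·C_A^-0.5.
= (1.75×2.630) / (1.59×2.630^1.5) = 4.603/6.782 = 0.679.

0.679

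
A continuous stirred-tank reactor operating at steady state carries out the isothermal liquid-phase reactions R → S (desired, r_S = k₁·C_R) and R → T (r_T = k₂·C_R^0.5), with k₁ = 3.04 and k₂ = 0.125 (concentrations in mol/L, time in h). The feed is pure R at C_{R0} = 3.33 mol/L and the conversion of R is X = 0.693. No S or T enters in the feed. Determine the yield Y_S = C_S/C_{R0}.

0.666

Exit C_R = C_{R0}(1−X) = 3.33×0.307 = 1.022 mol/L.
Rates in a CSTR are evaluated at the outlet concentration: r_S = 3.04×1.022 = 3.108, r_T = 0.125×1.022^0.5 = 0.1264.
Fraction of consumed R going to S: r_S/(r_S+r_T) = 0.9609.
C_S = 0.9609·C_{R0}·X = 0.9609×3.33×0.693 = 2.22 mol/L; Y_S = C_S/C_{R0} = 0.666.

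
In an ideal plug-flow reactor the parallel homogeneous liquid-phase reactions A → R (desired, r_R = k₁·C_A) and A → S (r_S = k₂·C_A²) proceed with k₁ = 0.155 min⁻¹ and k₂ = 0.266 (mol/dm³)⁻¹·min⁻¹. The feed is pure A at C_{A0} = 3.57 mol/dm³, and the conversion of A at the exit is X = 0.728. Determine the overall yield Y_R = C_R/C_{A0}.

C_A = C_{A0}(1−X) = 0.9710 mol/dm³.
Along a PFR/batch, dC_R/dC_A = −r_R/(r_R+r_S) = −k₁/(k₁+k₂·C_A).
Integrating from C_{A0} to C_A: C_R = (0.155/0.266)·ln[(0.155+0.266·3.57)/(0.155+0.266·0.971)] = 0.5827·ln(1.105/0.4133) = 0.5729 mol/dm³.
Y_R = C_R/C_{A0} = 0.5729/3.57 = 0.160.

0.160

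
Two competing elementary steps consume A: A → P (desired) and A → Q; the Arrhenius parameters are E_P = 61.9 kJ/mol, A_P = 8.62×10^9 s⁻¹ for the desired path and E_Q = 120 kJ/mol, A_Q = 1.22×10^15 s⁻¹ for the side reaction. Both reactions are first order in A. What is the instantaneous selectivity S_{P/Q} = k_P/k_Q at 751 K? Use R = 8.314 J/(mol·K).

0.0777

With equal orders, S_{P/Q} = k_P/k_Q = (A_P/A_Q)·exp[(E_Q−E_P)/(RT)].
(E_Q−E_P)/(RT) = (120−61.9)×10³/(8.314×751) = 58100/6244 = 9.305.
k_P/k_Q = (8.62×10^9/1.22×10^15)·exp(9.305) = 7.066×10^-6 × 10995 = 0.0777.
Since E_P < E_Q, lowering the temperature improves selectivity toward P.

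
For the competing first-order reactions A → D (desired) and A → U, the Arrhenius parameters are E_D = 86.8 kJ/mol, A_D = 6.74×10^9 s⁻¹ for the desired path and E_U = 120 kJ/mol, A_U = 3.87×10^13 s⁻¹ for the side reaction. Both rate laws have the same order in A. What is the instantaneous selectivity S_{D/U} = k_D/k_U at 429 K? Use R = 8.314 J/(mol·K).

k_D/k_U = (A_D/A_U)·exp[−(E_D−E_U)/(RT)] = (A_D/A_U)·exp[(E_U−E_D)/(RT)].
(E_U−E_D)/(RT) = (120−86.8)×10³/(8.314×429) = 33200/3567 = 9.308.
k_D/k_U = (6.74×10^9/3.87×10^13)·exp(9.308) = 1.742×10^-4 × 11029 = 1.92.

1.92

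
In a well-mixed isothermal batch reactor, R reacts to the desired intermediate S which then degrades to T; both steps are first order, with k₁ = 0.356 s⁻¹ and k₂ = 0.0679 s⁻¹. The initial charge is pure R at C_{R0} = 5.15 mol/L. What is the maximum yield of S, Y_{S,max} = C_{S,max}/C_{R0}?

At the optimum, C_{S,max}/C_{R0} = (k₁/k₂)^[k₂/(k₂−k₁)].
= (0.356/0.0679)^(0.0679/(0.0679−0.356)) = (5.243)^(-0.2357) = 0.6767.

0.677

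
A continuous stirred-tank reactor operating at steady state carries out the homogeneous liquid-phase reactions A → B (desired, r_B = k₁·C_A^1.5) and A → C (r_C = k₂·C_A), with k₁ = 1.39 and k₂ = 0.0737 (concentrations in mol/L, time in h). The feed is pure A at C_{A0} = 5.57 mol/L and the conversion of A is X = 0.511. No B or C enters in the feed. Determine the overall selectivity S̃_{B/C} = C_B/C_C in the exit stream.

Exit C_A = C_{A0}(1−X) = 5.57×0.489 = 2.724 mol/L.
Rates in a CSTR are evaluated at the outlet concentration: r_B = 1.39×2.724^1.5 = 6.248, r_C = 0.0737×2.724 = 0.2007.
Overall selectivity = C_B/C_C = r_Bτ/(r_Cτ) = r_B/r_C = 31.1.

31.1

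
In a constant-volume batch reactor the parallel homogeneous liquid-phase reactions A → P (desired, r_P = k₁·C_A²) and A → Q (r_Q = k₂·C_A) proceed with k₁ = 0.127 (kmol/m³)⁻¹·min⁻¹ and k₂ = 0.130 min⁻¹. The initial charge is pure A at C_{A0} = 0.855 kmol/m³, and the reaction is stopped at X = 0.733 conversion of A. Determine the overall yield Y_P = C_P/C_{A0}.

0.247

C_A = C_{A0}(1−X) = 0.2283 kmol/m³.
Along a PFR/batch, dC_Q/dC_A = −r_Q/(r_P+r_Q) = −k₂/(k₂+k₁·C_A).
Integrating from C_{A0} to C_A: C_Q = (0.130/0.127)·ln[(0.130+0.127·0.855)/(0.130+0.127·0.228)] = 1.024·ln(0.2386/0.1590) = 0.4155 kmol/m³.
Then C_P = (C_{A0}−C_A) − C_Q = 0.6267 − 0.4155 = 0.2113 kmol/m³.
Y_P = C_P/C_{A0} = 0.2113/0.855 = 0.247.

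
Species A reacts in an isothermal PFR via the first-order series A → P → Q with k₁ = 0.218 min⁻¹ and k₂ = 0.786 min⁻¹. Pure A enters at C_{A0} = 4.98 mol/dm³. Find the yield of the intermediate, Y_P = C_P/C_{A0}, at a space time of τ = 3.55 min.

For first-order series with pure A initially, C_P(τ) = k₁C_{A0}/(k₂−k₁)·(e^(−k₁τ) − e^(−k₂τ)).
e^(−k₁τ) = e^(−0.218×3.55) = e^(−0.7739) = 0.4612; e^(−k₂τ) = e^(−2.790) = 0.06140.
C_P = 0.218×4.98/(0.786−0.218) × (0.4612−0.06140) = 1.911×0.3998 = 0.7642 mol/dm³.
Y_P = C_P/C_{A0} = 0.7642/4.98 = 0.153.

0.153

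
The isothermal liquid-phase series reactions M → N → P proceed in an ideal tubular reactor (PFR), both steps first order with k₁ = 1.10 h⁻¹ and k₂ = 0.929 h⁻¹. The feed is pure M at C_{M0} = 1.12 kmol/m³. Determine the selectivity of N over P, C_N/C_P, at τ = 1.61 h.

0.718

Solving the coupled first-order balances gives C_N(τ) = [k₁/(k₂−k₁)]·C_{M0}·(e^(−k₁τ) − e^(−k₂τ)).
e^(−k₁τ) = e^(−1.10×1.61) = e^(−1.771) = 0.1702; e^(−k₂τ) = e^(−1.496) = 0.2241.
C_N = 1.10×1.12/(0.929−1.10) × (0.1702−0.2241) = (-7.205)×(-0.05393) = 0.3886 kmol/m³.
C_M = C_{M0}e^(−k₁τ) = 0.1906 kmol/m³, so C_P = C_{M0}−C_M−C_N = 0.5409 kmol/m³; C_N/C_P = 0.718.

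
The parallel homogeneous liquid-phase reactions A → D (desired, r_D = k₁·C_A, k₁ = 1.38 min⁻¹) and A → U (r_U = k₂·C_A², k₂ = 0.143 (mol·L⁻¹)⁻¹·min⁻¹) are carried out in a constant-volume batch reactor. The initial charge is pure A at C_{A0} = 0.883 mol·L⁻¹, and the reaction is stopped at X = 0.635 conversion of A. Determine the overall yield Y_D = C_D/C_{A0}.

0.598

C_A = C_{A0}(1−X) = 0.3223 mol·L⁻¹.
Along a PFR/batch, dC_D/dC_A = −r_D/(r_D+r_U) = −k₁/(k₁+k₂·C_A).
Integrating from C_{A0} to C_A: C_D = (1.38/0.143)·ln[(1.38+0.143·0.883)/(1.38+0.143·0.322)] = 9.650·ln(1.506/1.426) = 0.5279 mol·L⁻¹.
Y_D = C_D/C_{A0} = 0.5279/0.883 = 0.598.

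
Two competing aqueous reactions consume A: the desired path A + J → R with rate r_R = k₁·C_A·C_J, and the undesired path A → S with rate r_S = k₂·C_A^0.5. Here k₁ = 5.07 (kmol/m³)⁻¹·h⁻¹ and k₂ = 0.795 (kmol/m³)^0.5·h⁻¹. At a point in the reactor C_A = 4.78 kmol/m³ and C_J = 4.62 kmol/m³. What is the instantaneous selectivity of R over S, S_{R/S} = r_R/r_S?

64.4

S_{R/S} = r_R/r_S = (k₁·C_A·C_J)/(k₂·C_A^0.5) = (k₁/k₂)·C_A^0.5·C_J.
= (5.07×4.780×4.620) / (0.795×4.780^0.5) = 112.0/1.738 = 64.4.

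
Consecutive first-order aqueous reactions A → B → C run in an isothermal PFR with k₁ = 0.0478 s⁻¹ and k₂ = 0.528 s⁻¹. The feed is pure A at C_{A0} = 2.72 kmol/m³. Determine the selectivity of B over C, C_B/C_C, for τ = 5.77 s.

0.416

The intermediate concentration in a first-order A→B→C sequence is C_B = k₁C_{A0}(e^(−k₁τ) − e^(−k₂τ))/(k₂−k₁).
e^(−k₁τ) = e^(−0.0478×5.77) = e^(−0.2758) = 0.7590; e^(−k₂τ) = e^(−3.047) = 0.04752.
C_B = 0.0478×2.72/(0.528−0.0478) × (0.7590−0.04752) = 0.2708×0.7114 = 0.1926 kmol/m³.
C_A = C_{A0}e^(−k₁τ) = 2.064 kmol/m³, so C_C = C_{A0}−C_A−C_B = 0.4630 kmol/m³; C_B/C_C = 0.416.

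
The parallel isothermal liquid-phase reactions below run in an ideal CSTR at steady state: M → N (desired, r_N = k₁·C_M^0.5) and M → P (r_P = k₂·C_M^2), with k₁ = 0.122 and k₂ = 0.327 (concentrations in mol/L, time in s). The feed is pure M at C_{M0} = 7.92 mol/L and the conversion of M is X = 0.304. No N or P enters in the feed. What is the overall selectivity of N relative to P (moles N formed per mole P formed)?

Exit C_M = C_{M0}(1−X) = 7.92×0.696 = 5.512 mol/L.
Rates in a CSTR are evaluated at the outlet concentration: r_N = 0.122×5.512^0.5 = 0.2864, r_P = 0.327×5.512^2 = 9.936.
Overall selectivity = C_N/C_P = r_Nτ/(r_Pτ) = r_N/r_P = 0.0288.

0.0288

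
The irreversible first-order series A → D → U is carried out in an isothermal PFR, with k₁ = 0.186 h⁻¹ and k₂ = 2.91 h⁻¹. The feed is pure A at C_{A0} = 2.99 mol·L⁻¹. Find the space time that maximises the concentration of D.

Setting dC_D/dτ = 0 gives τ_opt = ln(k₂/k₁)/(k₂−k₁).
= ln(2.91/0.186)/(2.91−0.186) = ln(15.65)/2.724 = 2.750/2.724 = 1.01 h.

1.01 h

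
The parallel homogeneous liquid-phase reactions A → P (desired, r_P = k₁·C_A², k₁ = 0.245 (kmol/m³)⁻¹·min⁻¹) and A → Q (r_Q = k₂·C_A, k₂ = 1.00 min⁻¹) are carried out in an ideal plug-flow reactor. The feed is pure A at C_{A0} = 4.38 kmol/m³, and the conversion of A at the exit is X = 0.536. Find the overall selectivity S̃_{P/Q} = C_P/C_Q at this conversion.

0.770

C_A = C_{A0}(1−X) = 2.032 kmol/m³.
Along a PFR/batch, dC_Q/dC_A = −r_Q/(r_P+r_Q) = −k₂/(k₂+k₁·C_A).
Integrating from C_{A0} to C_A: C_Q = (1.00/0.245)·ln[(1.00+0.245·4.38)/(1.00+0.245·2.03)] = 4.082·ln(2.073/1.498) = 1.326 kmol/m³.
Then C_P = (C_{A0}−C_A) − C_Q = 2.348 − 1.326 = 1.021 kmol/m³.
S̃_{P/Q} = C_P/C_Q = 1.021/1.326 = 0.770.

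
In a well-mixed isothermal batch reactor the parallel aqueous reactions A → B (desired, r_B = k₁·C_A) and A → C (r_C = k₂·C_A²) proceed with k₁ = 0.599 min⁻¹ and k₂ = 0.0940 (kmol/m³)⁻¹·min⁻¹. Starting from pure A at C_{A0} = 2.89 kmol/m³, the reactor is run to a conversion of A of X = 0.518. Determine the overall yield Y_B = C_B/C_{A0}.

0.389

C_A = C_{A0}(1−X) = 1.393 kmol/m³.
Along a PFR/batch, dC_B/dC_A = −r_B/(r_B+r_C) = −k₁/(k₁+k₂·C_A).
Integrating from C_{A0} to C_A: C_B = (0.599/0.0940)·ln[(0.599+0.0940·2.89)/(0.599+0.0940·1.39)] = 6.372·ln(0.8707/0.7299) = 1.123 kmol/m³.
Y_B = C_B/C_{A0} = 1.123/2.89 = 0.389.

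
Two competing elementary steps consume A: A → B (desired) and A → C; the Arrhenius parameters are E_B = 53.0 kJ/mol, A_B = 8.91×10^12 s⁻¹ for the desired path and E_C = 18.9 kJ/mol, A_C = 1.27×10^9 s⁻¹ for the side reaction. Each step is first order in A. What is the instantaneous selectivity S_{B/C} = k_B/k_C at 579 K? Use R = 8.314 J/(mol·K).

5.88

k_B/k_C = (A_B/A_C)·exp[−(E_B−E_C)/(RT)] = (A_B/A_C)·exp[(E_C−E_B)/(RT)].
(E_C−E_B)/(RT) = (18.9−53.0)×10³/(8.314×579) = -34100/4814 = -7.084.
k_B/k_C = (8.91×10^12/1.27×10^9)·exp(-7.084) = 7016 × 8.386×10^-4 = 5.88.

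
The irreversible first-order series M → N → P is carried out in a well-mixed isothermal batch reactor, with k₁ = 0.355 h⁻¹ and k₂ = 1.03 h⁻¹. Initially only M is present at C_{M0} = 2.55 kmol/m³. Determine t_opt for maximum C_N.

1.58 h

For first-order series the maximum of C_N occurs at t_opt = ln(k₂/k₁)/(k₂−k₁).
= ln(1.03/0.355)/(1.03−0.355) = ln(2.901)/0.6750 = 1.065/0.6750 = 1.58 h.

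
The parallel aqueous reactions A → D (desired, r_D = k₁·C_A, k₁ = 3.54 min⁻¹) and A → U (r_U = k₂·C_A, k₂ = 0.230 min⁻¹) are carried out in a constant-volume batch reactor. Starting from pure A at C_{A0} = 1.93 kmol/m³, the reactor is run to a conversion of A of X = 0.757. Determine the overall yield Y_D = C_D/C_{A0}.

0.711

C_A = C_{A0}(1−X) = 0.4690 kmol/m³.
Both paths are first order in A, so the instantaneous fraction to D is constant: dC_D/d(−C_A) = k₁/(k₁+k₂) = 0.9390.
C_D = 0.9390·(C_{A0}−C_A) = 0.9390×1.461 = 1.37 kmol/m³.
Y_D = C_D/C_{A0} = 1.372/1.93 = 0.711.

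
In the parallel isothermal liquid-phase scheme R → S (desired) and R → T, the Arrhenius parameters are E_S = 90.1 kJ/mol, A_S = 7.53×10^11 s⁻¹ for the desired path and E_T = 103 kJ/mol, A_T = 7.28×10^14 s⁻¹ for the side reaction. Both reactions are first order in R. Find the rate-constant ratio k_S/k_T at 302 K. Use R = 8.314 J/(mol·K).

With equal orders, S_{S/T} = k_S/k_T = (A_S/A_T)·exp[(E_T−E_S)/(RT)].
(E_T−E_S)/(RT) = (103−90.1)×10³/(8.314×302) = 12900/2511 = 5.138.
k_S/k_T = (7.53×10^11/7.28×10^14)·exp(5.138) = 0.001034 × 170.3 = 0.176.

0.176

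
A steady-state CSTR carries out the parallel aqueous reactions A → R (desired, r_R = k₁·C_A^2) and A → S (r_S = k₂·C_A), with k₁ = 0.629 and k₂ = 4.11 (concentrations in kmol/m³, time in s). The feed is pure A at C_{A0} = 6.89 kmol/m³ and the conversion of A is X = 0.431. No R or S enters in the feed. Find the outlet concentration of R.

Exit C_A = C_{A0}(1−X) = 6.89×0.569 = 3.920 kmol/m³.
Rates in a CSTR are evaluated at the outlet concentration: r_R = 0.629×3.920^2 = 9.667, r_S = 4.11×3.920 = 16.11.
Fraction of consumed A going to R: r_R/(r_R+r_S) = 0.3750.
C_R = 0.3750·C_{A0}·X = 0.3750×6.89×0.431 = 1.11 kmol/m³.

1.11 kmol/m³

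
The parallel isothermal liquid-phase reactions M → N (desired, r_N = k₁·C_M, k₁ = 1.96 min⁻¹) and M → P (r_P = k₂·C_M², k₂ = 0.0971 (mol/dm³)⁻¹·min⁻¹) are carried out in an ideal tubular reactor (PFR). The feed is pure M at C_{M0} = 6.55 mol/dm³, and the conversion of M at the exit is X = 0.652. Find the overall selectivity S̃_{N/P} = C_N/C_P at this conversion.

4.64

C_M = C_{M0}(1−X) = 2.279 mol/dm³.
Along a PFR/batch, dC_N/dC_M = −r_N/(r_N+r_P) = −k₁/(k₁+k₂·C_M).
Integrating from C_{M0} to C_M: C_N = (1.96/0.0971)·ln[(1.96+0.0971·6.55)/(1.96+0.0971·2.28)] = 20.19·ln(2.596/2.181) = 3.513 mol/dm³.
C_P = (C_{M0}−C_M)−C_N = 0.7576 mol/dm³; S̃_{N/P} = 3.513/0.7576 = 4.64.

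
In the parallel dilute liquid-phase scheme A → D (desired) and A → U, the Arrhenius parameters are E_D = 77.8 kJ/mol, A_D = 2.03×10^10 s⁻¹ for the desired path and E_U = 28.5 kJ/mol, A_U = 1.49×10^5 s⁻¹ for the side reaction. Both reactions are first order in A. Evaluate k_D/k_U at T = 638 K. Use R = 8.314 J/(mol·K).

k_D/k_U = (A_D/A_U)·exp[−(E_D−E_U)/(RT)] = (A_D/A_U)·exp[(E_U−E_D)/(RT)].
(E_U−E_D)/(RT) = (28.5−77.8)×10³/(8.314×638) = -49300/5304 = -9.294.
k_D/k_U = (2.03×10^10/1.49×10^5)·exp(-9.294) = 1.362×10^5 × 9.195×10^-5 = 12.5.

12.5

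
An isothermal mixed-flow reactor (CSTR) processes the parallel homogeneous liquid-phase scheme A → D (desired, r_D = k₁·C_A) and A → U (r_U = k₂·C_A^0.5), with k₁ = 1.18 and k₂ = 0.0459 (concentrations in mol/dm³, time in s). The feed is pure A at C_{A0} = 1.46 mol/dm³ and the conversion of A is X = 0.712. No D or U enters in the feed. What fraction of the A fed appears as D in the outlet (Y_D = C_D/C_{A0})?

0.672

Exit C_A = C_{A0}(1−X) = 1.46×0.288 = 0.4205 mol/dm³.
In a CSTR the entire volume is at exit conditions, so r_D = 1.18×0.4205 = 0.4962 and r_U = 0.0459×0.4205^0.5 = 0.02976.
Fraction of consumed A going to D: r_D/(r_D+r_U) = 0.9434.
C_D = 0.9434·C_{A0}·X = 0.9434×1.46×0.712 = 0.981 mol/dm³; Y_D = C_D/C_{A0} = 0.672.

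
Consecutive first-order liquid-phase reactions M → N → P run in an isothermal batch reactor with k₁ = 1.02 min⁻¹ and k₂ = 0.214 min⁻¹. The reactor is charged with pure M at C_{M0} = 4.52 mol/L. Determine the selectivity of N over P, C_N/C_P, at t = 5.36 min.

Solving the coupled first-order balances gives C_N(t) = [k₁/(k₂−k₁)]·C_{M0}·(e^(−k₁t) − e^(−k₂t)).
e^(−k₁t) = e^(−1.02×5.36) = e^(−5.467) = 0.004223; e^(−k₂t) = e^(−1.147) = 0.3176.
C_N = 1.02×4.52/(0.214−1.02) × (0.004223−0.3176) = (-5.720)×(-0.3134) = 1.792 mol/L.
C_M = C_{M0}e^(−k₁t) = 0.01909 mol/L, so C_P = C_{M0}−C_M−C_N = 2.709 mol/L; C_N/C_P = 0.662.

0.662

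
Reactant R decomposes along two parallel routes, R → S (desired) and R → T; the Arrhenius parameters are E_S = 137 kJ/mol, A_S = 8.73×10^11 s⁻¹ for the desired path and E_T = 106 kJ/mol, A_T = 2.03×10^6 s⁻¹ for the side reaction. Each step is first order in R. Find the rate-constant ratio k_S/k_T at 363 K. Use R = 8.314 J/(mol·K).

k_S/k_T = (A_S/A_T)·exp[−(E_S−E_T)/(RT)] = (A_S/A_T)·exp[(E_T−E_S)/(RT)].
(E_T−E_S)/(RT) = (106−137)×10³/(8.314×363) = -31000/3018 = -10.27.
k_S/k_T = (8.73×10^11/2.03×10^6)·exp(-10.27) = 4.300×10^5 × 3.460×10^-5 = 14.9.
Since E_S > E_T, raising the temperature improves selectivity toward S.

14.9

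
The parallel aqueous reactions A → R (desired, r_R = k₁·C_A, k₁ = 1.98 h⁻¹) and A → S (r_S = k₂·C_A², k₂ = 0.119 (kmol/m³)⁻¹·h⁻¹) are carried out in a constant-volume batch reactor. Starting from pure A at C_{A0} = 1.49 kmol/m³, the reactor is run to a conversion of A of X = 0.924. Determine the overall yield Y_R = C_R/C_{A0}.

0.882

C_A = C_{A0}(1−X) = 0.1132 kmol/m³.
Along a PFR/batch, dC_R/dC_A = −r_R/(r_R+r_S) = −k₁/(k₁+k₂·C_A).
Integrating from C_{A0} to C_A: C_R = (1.98/0.119)·ln[(1.98+0.119·1.49)/(1.98+0.119·0.113)] = 16.64·ln(2.157/1.993) = 1.314 kmol/m³.
Y_R = C_R/C_{A0} = 1.314/1.49 = 0.882.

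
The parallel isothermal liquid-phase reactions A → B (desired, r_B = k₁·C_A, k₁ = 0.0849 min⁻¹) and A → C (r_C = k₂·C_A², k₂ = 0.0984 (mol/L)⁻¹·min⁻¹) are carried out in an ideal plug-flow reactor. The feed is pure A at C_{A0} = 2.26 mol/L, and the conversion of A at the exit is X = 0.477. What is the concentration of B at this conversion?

C_A = C_{A0}(1−X) = 1.182 mol/L.
Along a PFR/batch, dC_B/dC_A = −r_B/(r_B+r_C) = −k₁/(k₁+k₂·C_A).
Integrating from C_{A0} to C_A: C_B = (0.0849/0.0984)·ln[(0.0849+0.0984·2.26)/(0.0849+0.0984·1.18)] = 0.8628·ln(0.3073/0.2012) = 0.3653 mol/L.

0.365 mol/L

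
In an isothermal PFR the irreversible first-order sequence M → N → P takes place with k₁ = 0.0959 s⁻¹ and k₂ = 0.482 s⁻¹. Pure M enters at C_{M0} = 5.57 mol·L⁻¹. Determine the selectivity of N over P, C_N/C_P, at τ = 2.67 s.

1.21

The intermediate concentration in a first-order A→B→C sequence is C_N = k₁C_{M0}(e^(−k₁τ) − e^(−k₂τ))/(k₂−k₁).
e^(−k₁τ) = e^(−0.0959×2.67) = e^(−0.2561) = 0.7741; e^(−k₂τ) = e^(−1.287) = 0.2761.
C_N = 0.0959×5.57/(0.482−0.0959) × (0.7741−0.2761) = 1.383×0.4980 = 0.6890 mol·L⁻¹.
C_M = C_{M0}e^(−k₁τ) = 4.312 mol·L⁻¹, so C_P = C_{M0}−C_M−C_N = 0.5693 mol·L⁻¹; C_N/C_P = 1.21.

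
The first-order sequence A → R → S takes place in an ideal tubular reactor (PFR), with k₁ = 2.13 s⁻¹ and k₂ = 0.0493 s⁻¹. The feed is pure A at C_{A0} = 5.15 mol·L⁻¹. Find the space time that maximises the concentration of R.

1.81 s

The intermediate peaks when r₁ = r₂, i.e. k₁e^(−k₁τ) = k₂e^(−k₂τ), giving τ_opt = ln(k₂/k₁)/(k₂−k₁).
= ln(0.0493/2.13)/(0.0493−2.13) = ln(0.02315)/-2.081 = -3.766/-2.081 = 1.81 s.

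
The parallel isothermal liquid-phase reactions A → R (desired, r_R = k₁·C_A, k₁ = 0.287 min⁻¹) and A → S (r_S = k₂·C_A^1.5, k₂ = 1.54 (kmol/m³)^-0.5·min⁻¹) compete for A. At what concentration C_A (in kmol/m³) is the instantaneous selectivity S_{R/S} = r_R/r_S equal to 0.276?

0.456 kmol/m³

S_{R/S} = (k₁/k₂)·C_A^-0.5 ⇒ C_A = (S·k₂/k₁)^(-2).
= (0.276×1.54/0.287)^(-2) = (1.481)^(-2) = 0.456 kmol/m³.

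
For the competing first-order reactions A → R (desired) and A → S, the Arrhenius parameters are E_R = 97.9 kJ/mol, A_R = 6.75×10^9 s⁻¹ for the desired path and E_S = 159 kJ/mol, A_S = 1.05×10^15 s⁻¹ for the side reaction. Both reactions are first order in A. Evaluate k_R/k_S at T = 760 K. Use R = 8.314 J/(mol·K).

Since both paths have the same order in A, the concentration cancels and S_{R/S} = k_R/k_S = (A_R/A_S)·exp[(E_S−E_R)/(RT)].
(E_S−E_R)/(RT) = (159−97.9)×10³/(8.314×760) = 61100/6319 = 9.670.
k_R/k_S = (6.75×10^9/1.05×10^15)·exp(9.670) = 6.429×10^-6 × 15832 = 0.102.

0.102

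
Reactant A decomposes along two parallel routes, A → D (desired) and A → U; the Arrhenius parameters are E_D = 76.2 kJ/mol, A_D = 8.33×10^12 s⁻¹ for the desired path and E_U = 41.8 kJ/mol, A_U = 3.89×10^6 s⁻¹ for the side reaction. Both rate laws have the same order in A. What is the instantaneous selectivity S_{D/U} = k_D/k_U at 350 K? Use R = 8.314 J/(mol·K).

Since both paths have the same order in A, the concentration cancels and S_{D/U} = k_D/k_U = (A_D/A_U)·exp[(E_U−E_D)/(RT)].
(E_U−E_D)/(RT) = (41.8−76.2)×10³/(8.314×350) = -34400/2910 = -11.82.
k_D/k_U = (8.33×10^12/3.89×10^6)·exp(-11.82) = 2.141×10^6 × 7.343×10^-6 = 15.7.
Since E_D > E_U, raising the temperature improves selectivity toward D.

15.7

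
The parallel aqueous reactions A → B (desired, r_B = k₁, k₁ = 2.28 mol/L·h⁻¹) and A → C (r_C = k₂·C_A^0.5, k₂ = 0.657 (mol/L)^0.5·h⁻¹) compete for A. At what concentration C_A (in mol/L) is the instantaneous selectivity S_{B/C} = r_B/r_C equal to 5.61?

0.383 mol/L

S_{B/C} = (k₁/k₂)·C_A^-0.5 ⇒ C_A = (S·k₂/k₁)^(-2).
= (5.61×0.657/2.28)^(-2) = (1.617)^(-2) = 0.383 mol/L.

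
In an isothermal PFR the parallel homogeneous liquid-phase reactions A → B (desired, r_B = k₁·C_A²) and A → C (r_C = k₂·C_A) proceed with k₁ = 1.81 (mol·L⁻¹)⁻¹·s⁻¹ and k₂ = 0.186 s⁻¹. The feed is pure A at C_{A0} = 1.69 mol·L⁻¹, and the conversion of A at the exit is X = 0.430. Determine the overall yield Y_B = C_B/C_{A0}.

C_A = C_{A0}(1−X) = 0.9633 mol·L⁻¹.
Along a PFR/batch, dC_C/dC_A = −r_C/(r_B+r_C) = −k₂/(k₂+k₁·C_A).
Integrating from C_{A0} to C_A: C_C = (0.186/1.81)·ln[(0.186+1.81·1.69)/(0.186+1.81·0.963)] = 0.1028·ln(3.245/1.930) = 0.05341 mol·L⁻¹.
Then C_B = (C_{A0}−C_A) − C_C = 0.7267 − 0.05341 = 0.6733 mol·L⁻¹.
Y_B = C_B/C_{A0} = 0.6733/1.69 = 0.398.

0.398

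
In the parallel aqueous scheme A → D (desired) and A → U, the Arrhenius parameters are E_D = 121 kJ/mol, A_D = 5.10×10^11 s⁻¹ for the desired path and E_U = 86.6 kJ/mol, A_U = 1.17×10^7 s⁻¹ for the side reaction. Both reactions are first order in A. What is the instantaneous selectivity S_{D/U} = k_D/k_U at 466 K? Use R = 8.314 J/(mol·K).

With equal orders, S_{D/U} = k_D/k_U = (A_D/A_U)·exp[(E_U−E_D)/(RT)].
(E_U−E_D)/(RT) = (86.6−121)×10³/(8.314×466) = -34400/3874 = -8.879.
k_D/k_U = (5.10×10^11/1.17×10^7)·exp(-8.879) = 43590 × 1.393×10^-4 = 6.07.
Since E_D > E_U, raising the temperature improves selectivity toward D.

6.07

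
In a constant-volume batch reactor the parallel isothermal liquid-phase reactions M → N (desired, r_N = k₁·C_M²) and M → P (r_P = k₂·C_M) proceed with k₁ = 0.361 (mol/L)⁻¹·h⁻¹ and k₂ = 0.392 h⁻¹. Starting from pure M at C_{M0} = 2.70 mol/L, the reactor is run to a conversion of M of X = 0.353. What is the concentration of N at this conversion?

C_M = C_{M0}(1−X) = 1.747 mol/L.
Along a PFR/batch, dC_P/dC_M = −r_P/(r_N+r_P) = −k₂/(k₂+k₁·C_M).
Integrating from C_{M0} to C_M: C_P = (0.392/0.361)·ln[(0.392+0.361·2.70)/(0.392+0.361·1.75)] = 1.086·ln(1.367/1.023) = 0.3149 mol/L.
Then C_N = (C_{M0}−C_M) − C_P = 0.9531 − 0.3149 = 0.6382 mol/L.

0.638 mol/L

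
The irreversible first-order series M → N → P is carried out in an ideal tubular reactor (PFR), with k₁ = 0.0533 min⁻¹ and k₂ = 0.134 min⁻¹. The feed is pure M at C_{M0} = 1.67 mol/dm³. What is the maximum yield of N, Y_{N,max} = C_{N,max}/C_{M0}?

0.216

For a first-order series the maximum intermediate yield is C_{N,max}/C_{M0} = (k₁/k₂)^[k₂/(k₂−k₁)].
= (0.0533/0.134)^(0.134/(0.134−0.0533)) = (0.3978)^(1.660) = 0.2164.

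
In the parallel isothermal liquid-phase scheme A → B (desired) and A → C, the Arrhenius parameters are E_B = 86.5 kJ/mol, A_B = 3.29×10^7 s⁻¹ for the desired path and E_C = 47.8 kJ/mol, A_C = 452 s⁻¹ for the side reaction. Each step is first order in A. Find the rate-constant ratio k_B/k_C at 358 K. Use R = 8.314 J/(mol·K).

k_B/k_C = (A_B/A_C)·exp[−(E_B−E_C)/(RT)] = (A_B/A_C)·exp[(E_C−E_B)/(RT)].
(E_C−E_B)/(RT) = (47.8−86.5)×10³/(8.314×358) = -38700/2976 = -13.00.
k_B/k_C = (3.29×10^7/452)·exp(-13.00) = 72788 × 2.255×10^-6 = 0.164.

0.164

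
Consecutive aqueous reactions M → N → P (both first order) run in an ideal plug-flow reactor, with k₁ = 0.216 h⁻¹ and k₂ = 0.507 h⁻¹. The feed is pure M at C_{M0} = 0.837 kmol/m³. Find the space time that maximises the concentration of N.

2.93 h

Setting dC_N/dτ = 0 gives τ_opt = ln(k₂/k₁)/(k₂−k₁).
= ln(0.507/0.216)/(0.507−0.216) = ln(2.347)/0.2910 = 0.8532/0.2910 = 2.93 h.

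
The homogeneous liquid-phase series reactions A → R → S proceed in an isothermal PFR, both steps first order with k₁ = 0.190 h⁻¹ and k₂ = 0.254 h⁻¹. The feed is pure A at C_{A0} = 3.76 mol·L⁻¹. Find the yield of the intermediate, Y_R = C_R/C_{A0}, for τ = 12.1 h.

0.161

Solving the coupled first-order balances gives C_R(τ) = [k₁/(k₂−k₁)]·C_{A0}·(e^(−k₁τ) − e^(−k₂τ)).
e^(−k₁τ) = e^(−0.190×12.1) = e^(−2.299) = 0.1004; e^(−k₂τ) = e^(−3.073) = 0.04626.
C_R = 0.190×3.76/(0.254−0.190) × (0.1004−0.04626) = 11.16×0.05410 = 0.6038 mol·L⁻¹.
Y_R = C_R/C_{A0} = 0.6038/3.76 = 0.161.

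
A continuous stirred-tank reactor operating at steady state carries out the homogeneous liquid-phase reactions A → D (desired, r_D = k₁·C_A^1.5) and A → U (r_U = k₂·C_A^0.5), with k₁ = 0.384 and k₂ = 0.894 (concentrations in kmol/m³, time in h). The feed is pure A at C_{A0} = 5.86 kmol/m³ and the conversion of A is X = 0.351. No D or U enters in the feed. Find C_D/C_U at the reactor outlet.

1.63

Exit C_A = C_{A0}(1−X) = 5.86×0.649 = 3.803 kmol/m³.
In a CSTR the entire volume is at exit conditions, so r_D = 0.384×3.803^1.5 = 2.848 and r_U = 0.894×3.803^0.5 = 1.743.
Overall selectivity = C_D/C_U = r_Dτ/(r_Uτ) = r_D/r_U = 1.63.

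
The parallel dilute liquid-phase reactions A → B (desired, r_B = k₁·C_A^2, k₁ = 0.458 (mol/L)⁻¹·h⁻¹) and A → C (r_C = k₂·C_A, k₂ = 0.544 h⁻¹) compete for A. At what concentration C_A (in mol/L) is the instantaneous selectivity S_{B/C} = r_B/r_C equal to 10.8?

12.8 mol/L

S_{B/C} = (k₁/k₂)·C_A ⇒ C_A = S·k₂/k₁.
= 10.8×0.544/0.458 = 12.8 mol/L.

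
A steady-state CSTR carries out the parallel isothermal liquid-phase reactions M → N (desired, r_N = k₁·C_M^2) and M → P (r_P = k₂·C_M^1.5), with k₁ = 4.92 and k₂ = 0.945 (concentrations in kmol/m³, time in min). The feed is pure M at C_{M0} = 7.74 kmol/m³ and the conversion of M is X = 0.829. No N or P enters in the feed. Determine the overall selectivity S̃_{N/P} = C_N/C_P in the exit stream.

5.99

Exit C_M = C_{M0}(1−X) = 7.74×0.171 = 1.324 kmol/m³.
In a CSTR the entire volume is at exit conditions, so r_N = 4.92×1.324^2 = 8.619 and r_P = 0.945×1.324^1.5 = 1.439.
Overall selectivity = C_N/C_P = r_Nτ/(r_Pτ) = r_N/r_P = 5.99.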